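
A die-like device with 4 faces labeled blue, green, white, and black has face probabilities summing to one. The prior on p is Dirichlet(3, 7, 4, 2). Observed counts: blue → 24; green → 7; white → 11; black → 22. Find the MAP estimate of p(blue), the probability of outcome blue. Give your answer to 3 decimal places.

The posterior is Dirichlet(αᵢ + nᵢ) = Dirichlet(27, 14, 15, 24).
For a Dirichlet(a₁,…,a_K) with all aᵢ > 1, the mode has j-th component (aⱼ − 1)/(Σaᵢ − K).
Here Σaᵢ = 80 and K = 4, so p(blue) = (27 − 1)/(80 − 4) = 26/76 ≈ 0.342.

MAP estimate of p(blue) = 0.342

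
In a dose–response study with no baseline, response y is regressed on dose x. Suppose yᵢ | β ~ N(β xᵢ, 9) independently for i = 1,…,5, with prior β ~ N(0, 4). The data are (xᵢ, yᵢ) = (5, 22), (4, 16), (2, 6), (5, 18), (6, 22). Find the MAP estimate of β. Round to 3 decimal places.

β̂_MAP = 3.769

log p(β | y) = −Σ(yᵢ − βxᵢ)²/(2·9) − β²/(2·4) + const.
Setting the derivative to zero: Σxᵢ(yᵢ − βxᵢ)/9 − β/4 = 0, so β = Σxᵢyᵢ / (Σxᵢ² + σ²/τ²).
Σxᵢyᵢ = 5·22 + 4·16 + 2·6 + 5·18 + 6·22 = 408; Σxᵢ² = 106; σ²/τ² = 2.25.
β̂_MAP = 408 / (106 + 2.25) = 408/108.25 ≈ 3.769.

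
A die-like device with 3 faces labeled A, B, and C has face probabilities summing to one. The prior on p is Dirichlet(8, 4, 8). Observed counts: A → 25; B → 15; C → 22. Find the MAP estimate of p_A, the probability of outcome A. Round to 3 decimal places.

MAP estimate of p_A = 0.405

The posterior is Dirichlet(αᵢ + nᵢ) = Dirichlet(33, 19, 30).
For a Dirichlet(a₁,…,a_K) with all aᵢ > 1, the mode has j-th component (aⱼ − 1)/(Σaᵢ − K).
Here Σaᵢ = 82 and K = 3, so p_A = (33 − 1)/(82 − 3) = 32/79 ≈ 0.405.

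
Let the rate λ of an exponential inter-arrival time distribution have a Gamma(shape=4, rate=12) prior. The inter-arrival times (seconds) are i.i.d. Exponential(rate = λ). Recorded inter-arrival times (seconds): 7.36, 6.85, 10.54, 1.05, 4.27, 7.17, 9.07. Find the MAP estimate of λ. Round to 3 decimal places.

The Exponential(rate=λ) likelihood is ∝ λ^n e^(−λΣtᵢ). Here n = 7 and Σtᵢ = 7.36 + 6.85 + 10.54 + 1.05 + 4.27 + 7.17 + 9.07 = 46.31.
Posterior ∝ λ^3e^(−12λ) · λ^7e^(−46.31λ) = λ^10e^(−58.31λ), i.e. Gamma(11, 58.31).
Mode = (a−1)/b = 10/58.31 ≈ 0.171.

λ̂_MAP = 0.171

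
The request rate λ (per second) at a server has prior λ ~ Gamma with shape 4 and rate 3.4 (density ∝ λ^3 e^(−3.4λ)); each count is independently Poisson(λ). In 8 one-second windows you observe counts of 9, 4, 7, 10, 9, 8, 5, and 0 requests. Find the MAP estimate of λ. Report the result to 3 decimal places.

Σxᵢ = 9+4+7+10+9+8+5+0 = 52, with n = 8.
Posterior ∝ λ^3e^(−3.4λ) · λ^52e^(−8λ) = λ^55e^(−11.4λ), i.e. Gamma(shape=56, rate=11.4).
The mode of a Gamma(a, b) with a ≥ 1 (shape–rate) is (a−1)/b = 55/11.4 ≈ 4.825.

λ̂_MAP = 4.825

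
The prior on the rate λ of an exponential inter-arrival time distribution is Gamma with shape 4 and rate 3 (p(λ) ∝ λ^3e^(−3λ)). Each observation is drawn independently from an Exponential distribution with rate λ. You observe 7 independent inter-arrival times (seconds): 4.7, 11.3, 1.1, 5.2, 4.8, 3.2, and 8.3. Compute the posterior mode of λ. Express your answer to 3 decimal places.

The Exponential(rate=λ) likelihood is ∝ λ^n e^(−λΣtᵢ). Here n = 7 and Σtᵢ = 4.7 + 11.3 + 1.1 + 5.2 + 4.8 + 3.2 + 8.3 = 38.6.
Posterior ∝ λ^3e^(−3λ) · λ^7e^(−38.6λ) = λ^10e^(−41.6λ), i.e. Gamma(11, 41.6).
Mode = (a−1)/b = 10/41.6 ≈ 0.240.

λ̂_MAP = 0.240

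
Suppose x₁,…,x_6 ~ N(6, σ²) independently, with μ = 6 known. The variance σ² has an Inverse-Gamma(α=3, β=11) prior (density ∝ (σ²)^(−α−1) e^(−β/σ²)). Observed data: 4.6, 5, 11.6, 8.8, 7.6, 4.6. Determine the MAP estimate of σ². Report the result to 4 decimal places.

σ̂²_MAP = 4.9057

Sum of squared deviations about the known mean: SS = (4.6−6)² + (5−6)² + (11.6−6)² + (8.8−6)² + (7.6−6)² + (4.6−6)² = 46.68.
The Normal likelihood contributes (σ²)^(−n/2) exp(−SS/(2σ²)), so the posterior is Inverse-Gamma(α + n/2, β + SS/2) = Inverse-Gamma(6, 34.34).
The mode of Inverse-Gamma(a, b) is b/(a+1) = 34.34/7 ≈ 4.9057.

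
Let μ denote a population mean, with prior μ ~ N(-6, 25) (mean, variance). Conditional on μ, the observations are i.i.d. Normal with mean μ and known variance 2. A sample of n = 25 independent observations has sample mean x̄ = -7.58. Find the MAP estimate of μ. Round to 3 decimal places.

μ̂_MAP = -7.575

n = 25, x̄ = -7.58.
For a Normal prior and Normal likelihood with known variance, the posterior is Normal; its mode equals its mean, the precision-weighted average.
Prior precision 1/σ₀² = 1/25 = 0.04; data precision n/σ² = 25/2 = 12.5.
μ̂ = (0.04·(-6) + 12.5·(-7.58)) / (0.04 + 12.5) = (-94.99)/12.54 = -9499/1254 ≈ -7.575.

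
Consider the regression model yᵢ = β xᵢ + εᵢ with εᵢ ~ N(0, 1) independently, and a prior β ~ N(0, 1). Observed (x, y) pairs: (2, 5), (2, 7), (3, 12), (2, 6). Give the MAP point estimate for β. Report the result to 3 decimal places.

β̂_MAP = 3.273

log p(β | y) = −Σ(yᵢ − βxᵢ)²/(2·1) − β²/(2·1) + const.
Setting the derivative to zero: Σxᵢ(yᵢ − βxᵢ)/1 − β/1 = 0, so β = Σxᵢyᵢ / (Σxᵢ² + σ²/τ²).
Σxᵢyᵢ = 2·5 + 2·7 + 3·12 + 2·6 = 72; Σxᵢ² = 21; σ²/τ² = 1.
β̂_MAP = 72 / (21 + 1) = 72/22 ≈ 3.273.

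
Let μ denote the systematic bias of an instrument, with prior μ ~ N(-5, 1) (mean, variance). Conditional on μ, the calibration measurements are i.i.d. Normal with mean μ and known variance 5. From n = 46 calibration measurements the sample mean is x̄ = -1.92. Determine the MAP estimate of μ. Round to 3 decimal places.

μ̂_MAP = -2.222

n = 46, x̄ = -1.92.
For a Normal prior and Normal likelihood with known variance, the posterior is Normal; its mode equals its mean, the precision-weighted average.
Prior precision 1/σ₀² = 1/1 = 1; data precision n/σ² = 46/5 = 9.2.
μ̂ = (1·(-5) + 9.2·(-1.92)) / (1 + 9.2) = (-22.664)/10.2 = -2833/1275 ≈ -2.222.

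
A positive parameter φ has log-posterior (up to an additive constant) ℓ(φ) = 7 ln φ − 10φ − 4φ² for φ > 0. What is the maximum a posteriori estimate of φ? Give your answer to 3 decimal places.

ℓ'(φ) = 7/φ − 10 − 8φ. Setting this to zero and multiplying by φ: 8φ² + 10φ − 7 = 0.
φ = (−10 + √(10² + 4·8·7)) / (2·8) = (−10 + √324) / 16 = (−10 + 18)/16 = 1/2.
ℓ''(φ) = −7/φ² − 8 < 0, confirming a maximum.

φ̂_MAP = 0.500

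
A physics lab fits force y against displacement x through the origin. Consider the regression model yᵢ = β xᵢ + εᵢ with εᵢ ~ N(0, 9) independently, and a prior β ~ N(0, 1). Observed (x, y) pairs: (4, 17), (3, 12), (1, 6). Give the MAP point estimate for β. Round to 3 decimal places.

log p(β | y) = −Σ(yᵢ − βxᵢ)²/(2·9) − β²/(2·1) + const.
Setting the derivative to zero: Σxᵢ(yᵢ − βxᵢ)/9 − β/1 = 0, so β = Σxᵢyᵢ / (Σxᵢ² + σ²/τ²).
Σxᵢyᵢ = 4·17 + 3·12 + 1·6 = 110; Σxᵢ² = 26; σ²/τ² = 9.
β̂_MAP = 110 / (26 + 9) = 110/35 ≈ 3.143.

β̂_MAP = 3.143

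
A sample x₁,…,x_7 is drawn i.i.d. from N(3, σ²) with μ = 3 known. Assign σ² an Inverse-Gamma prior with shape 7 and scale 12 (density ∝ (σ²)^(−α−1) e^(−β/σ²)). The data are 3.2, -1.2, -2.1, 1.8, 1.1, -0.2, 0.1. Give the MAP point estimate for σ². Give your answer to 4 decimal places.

σ̂²_MAP = 3.9735

Sum of squared deviations about the known mean: SS = (3.2−3)² + (-1.2−3)² + (-2.1−3)² + (1.8−3)² + (1.1−3)² + (-0.2−3)² + (0.1−3)² = 67.39.
The Normal likelihood contributes (σ²)^(−n/2) exp(−SS/(2σ²)), so the posterior is Inverse-Gamma(α + n/2, β + SS/2) = Inverse-Gamma(10.5, 45.695).
The mode of Inverse-Gamma(a, b) is b/(a+1) = 45.695/11.5 ≈ 3.9735.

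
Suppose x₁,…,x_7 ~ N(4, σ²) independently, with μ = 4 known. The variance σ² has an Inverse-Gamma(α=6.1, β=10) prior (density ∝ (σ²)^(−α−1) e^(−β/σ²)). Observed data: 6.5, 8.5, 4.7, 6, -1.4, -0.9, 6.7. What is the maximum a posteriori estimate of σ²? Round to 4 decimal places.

σ̂²_MAP = 5.2571

Sum of squared deviations about the known mean: SS = (6.5−4)² + (8.5−4)² + (4.7−4)² + (6−4)² + (-1.4−4)² + (-0.9−4)² + (6.7−4)² = 91.45.
The Normal likelihood contributes (σ²)^(−n/2) exp(−SS/(2σ²)), so the posterior is Inverse-Gamma(α + n/2, β + SS/2) = Inverse-Gamma(9.6, 55.725).
The mode of Inverse-Gamma(a, b) is b/(a+1) = 55.725/10.6 ≈ 5.2571.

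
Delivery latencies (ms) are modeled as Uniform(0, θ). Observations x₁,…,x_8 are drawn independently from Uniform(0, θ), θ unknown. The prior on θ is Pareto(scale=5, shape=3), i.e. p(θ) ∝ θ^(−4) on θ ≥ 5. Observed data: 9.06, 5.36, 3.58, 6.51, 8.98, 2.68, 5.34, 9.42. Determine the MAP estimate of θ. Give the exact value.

The Uniform(0, θ) likelihood is θ^(−n) for θ ≥ max(xᵢ), zero otherwise. Here max(xᵢ) = 9.42.
Posterior ∝ θ^(−4) · θ^(−8) = θ^(−12) on θ ≥ max(5, 9.42) = 9.42.
This density is strictly decreasing in θ, so the posterior mode lies at the lower boundary of the support.

θ̂_MAP = 9.42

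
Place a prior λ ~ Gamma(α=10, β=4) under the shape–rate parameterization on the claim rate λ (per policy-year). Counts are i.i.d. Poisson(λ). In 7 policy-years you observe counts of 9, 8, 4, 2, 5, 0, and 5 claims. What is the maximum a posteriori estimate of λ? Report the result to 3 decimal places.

Σxᵢ = 9+8+4+2+5+0+5 = 33, with n = 7.
Posterior ∝ λ^9e^(−4λ) · λ^33e^(−7λ) = λ^42e^(−11λ), i.e. Gamma(shape=43, rate=11).
The mode of a Gamma(a, b) with a ≥ 1 (shape–rate) is (a−1)/b = 42/11 ≈ 3.818.

λ̂_MAP = 3.818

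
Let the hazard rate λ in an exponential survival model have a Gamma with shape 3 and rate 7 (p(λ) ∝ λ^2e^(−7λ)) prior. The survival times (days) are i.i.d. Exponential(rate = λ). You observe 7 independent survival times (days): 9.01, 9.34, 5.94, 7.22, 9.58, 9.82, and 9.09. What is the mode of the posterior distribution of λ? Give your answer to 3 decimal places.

λ̂_MAP = 0.134

The Exponential(rate=λ) likelihood is ∝ λ^n e^(−λΣtᵢ). Here n = 7 and Σtᵢ = 9.01 + 9.34 + 5.94 + 7.22 + 9.58 + 9.82 + 9.09 = 60.
Posterior ∝ λ^2e^(−7λ) · λ^7e^(−60λ) = λ^9e^(−67λ), i.e. Gamma(10, 67).
Mode = (a−1)/b = 9/67 ≈ 0.134.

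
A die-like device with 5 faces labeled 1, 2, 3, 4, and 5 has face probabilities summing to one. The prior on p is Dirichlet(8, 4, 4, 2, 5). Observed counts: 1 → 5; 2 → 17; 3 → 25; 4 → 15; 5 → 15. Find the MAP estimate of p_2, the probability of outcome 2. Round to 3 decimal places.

MAP estimate: 0.211

The posterior is Dirichlet(αᵢ + nᵢ) = Dirichlet(13, 21, 29, 17, 20).
For a Dirichlet(a₁,…,a_K) with all aᵢ > 1, the mode has j-th component (aⱼ − 1)/(Σaᵢ − K).
Here Σaᵢ = 100 and K = 5, so p_2 = (21 − 1)/(100 − 5) = 20/95 ≈ 0.211.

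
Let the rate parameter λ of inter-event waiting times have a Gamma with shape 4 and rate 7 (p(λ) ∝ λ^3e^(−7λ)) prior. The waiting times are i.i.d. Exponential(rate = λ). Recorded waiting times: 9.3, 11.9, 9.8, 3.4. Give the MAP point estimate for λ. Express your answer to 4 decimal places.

λ̂_MAP = 0.1691

The Exponential(rate=λ) likelihood is ∝ λ^n e^(−λΣtᵢ). Here n = 4 and Σtᵢ = 9.3 + 11.9 + 9.8 + 3.4 = 34.4.
Posterior ∝ λ^3e^(−7λ) · λ^4e^(−34.4λ) = λ^7e^(−41.4λ), i.e. Gamma(8, 41.4).
Mode = (a−1)/b = 7/41.4 ≈ 0.1691.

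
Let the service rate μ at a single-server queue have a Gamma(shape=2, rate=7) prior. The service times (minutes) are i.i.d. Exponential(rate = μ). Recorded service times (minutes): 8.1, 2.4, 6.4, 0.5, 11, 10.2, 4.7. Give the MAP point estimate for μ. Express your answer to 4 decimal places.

The Exponential(rate=μ) likelihood is ∝ μ^n e^(−μΣtᵢ). Here n = 7 and Σtᵢ = 8.1 + 2.4 + 6.4 + 0.5 + 11 + 10.2 + 4.7 = 43.3.
Posterior ∝ μe^(−7μ) · μ^7e^(−43.3μ) = μ^8e^(−50.3μ), i.e. Gamma(9, 50.3).
Mode = (a−1)/b = 8/50.3 ≈ 0.1590.

μ̂_MAP = 0.1590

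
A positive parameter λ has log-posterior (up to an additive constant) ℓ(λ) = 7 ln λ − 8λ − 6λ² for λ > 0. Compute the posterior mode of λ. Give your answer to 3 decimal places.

ℓ'(λ) = 7/λ − 8 − 12λ. Setting this to zero and multiplying by λ: 12λ² + 8λ − 7 = 0.
λ = (−8 + √(8² + 4·12·7)) / (2·12) = (−8 + √400) / 24 = (−8 + 20)/24 = 1/2.
ℓ''(λ) = −7/λ² − 12 < 0, confirming a maximum.

λ̂_MAP = 0.500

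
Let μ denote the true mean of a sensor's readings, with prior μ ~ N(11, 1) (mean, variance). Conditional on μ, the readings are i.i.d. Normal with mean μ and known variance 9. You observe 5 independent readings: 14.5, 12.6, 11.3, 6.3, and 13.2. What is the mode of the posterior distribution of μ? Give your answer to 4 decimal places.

n = 5; x̄ = (14.5 + 12.6 + 11.3 + 6.3 + 13.2)/5 = 57.9/5 = 11.58.
For a Normal prior and Normal likelihood with known variance, the posterior is Normal; its mode equals its mean, the precision-weighted average.
Prior precision 1/σ₀² = 1/1 = 1; data precision n/σ² = 5/9.
μ̂ = (1·11 + (5/9)·11.58) / (1 + 5/9) = (523/30)/(14/9) = 1569/140 ≈ 11.2071.

μ̂_MAP = 11.2071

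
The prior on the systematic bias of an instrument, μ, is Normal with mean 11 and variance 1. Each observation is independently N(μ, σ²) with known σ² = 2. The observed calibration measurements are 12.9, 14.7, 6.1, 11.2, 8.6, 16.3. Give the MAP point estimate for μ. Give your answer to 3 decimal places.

μ̂_MAP = 11.475

n = 6; x̄ = (12.9 + 14.7 + 6.1 + 11.2 + 8.6 + 16.3)/6 = 69.8/6 = 349/30 ≈ 11.6333.
For a Normal prior and Normal likelihood with known variance, the posterior is Normal; its mode equals its mean, the precision-weighted average.
Prior precision 1/σ₀² = 1/1 = 1; data precision n/σ² = 6/2 = 3.
μ̂ = (1·11 + 3·(349/30)) / (1 + 3) = 45.9/4 = 11.475.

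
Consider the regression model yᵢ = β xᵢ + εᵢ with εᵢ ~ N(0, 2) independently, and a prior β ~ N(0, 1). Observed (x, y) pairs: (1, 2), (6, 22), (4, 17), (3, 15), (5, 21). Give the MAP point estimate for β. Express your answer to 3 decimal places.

β̂_MAP = 3.955

log p(β | y) = −Σ(yᵢ − βxᵢ)²/(2·2) − β²/(2·1) + const.
Setting the derivative to zero: Σxᵢ(yᵢ − βxᵢ)/2 − β/1 = 0, so β = Σxᵢyᵢ / (Σxᵢ² + σ²/τ²).
Σxᵢyᵢ = 1·2 + 6·22 + 4·17 + 3·15 + 5·21 = 352; Σxᵢ² = 87; σ²/τ² = 2.
β̂_MAP = 352 / (87 + 2) = 352/89 ≈ 3.955.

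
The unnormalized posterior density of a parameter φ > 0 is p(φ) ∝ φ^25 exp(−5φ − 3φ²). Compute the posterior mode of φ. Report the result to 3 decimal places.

ℓ'(φ) = 25/φ − 5 − 6φ. Setting this to zero and multiplying by φ: 6φ² + 5φ − 25 = 0.
φ = (−5 + √(5² + 4·6·25)) / (2·6) = (−5 + √625) / 12 = (−5 + 25)/12 = 5/3.
ℓ''(φ) = −25/φ² − 6 < 0, confirming a maximum.

φ̂_MAP = 1.667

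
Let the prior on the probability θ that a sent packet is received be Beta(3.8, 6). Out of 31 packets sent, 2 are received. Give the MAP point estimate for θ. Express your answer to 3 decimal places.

Prior: Beta(3.8, 6).
Data: 2 successes in 31 trials. The binomial likelihood contributes θ^2(1−θ)^29, so the posterior is Beta(3.8+2, 6+29) = Beta(5.8, 35).
For Beta(a, b) with a, b > 1 the mode is (a−1)/(a+b−2) = 4.8/38.8 ≈ 0.124.

θ̂_MAP = 0.124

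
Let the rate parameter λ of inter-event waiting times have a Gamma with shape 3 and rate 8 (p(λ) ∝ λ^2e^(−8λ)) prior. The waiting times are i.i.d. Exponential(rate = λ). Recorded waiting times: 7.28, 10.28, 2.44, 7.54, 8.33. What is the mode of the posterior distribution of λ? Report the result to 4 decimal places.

The Exponential(rate=λ) likelihood is ∝ λ^n e^(−λΣtᵢ). Here n = 5 and Σtᵢ = 7.28 + 10.28 + 2.44 + 7.54 + 8.33 = 35.87.
Posterior ∝ λ^2e^(−8λ) · λ^5e^(−35.87λ) = λ^7e^(−43.87λ), i.e. Gamma(8, 43.87).
Mode = (a−1)/b = 7/43.87 ≈ 0.1596.

λ̂_MAP = 0.1596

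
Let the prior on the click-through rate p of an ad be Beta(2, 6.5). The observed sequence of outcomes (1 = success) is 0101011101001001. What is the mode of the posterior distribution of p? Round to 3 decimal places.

Prior: Beta(2, 6.5).
Data: 8 successes in 16 trials (from the sequence). The binomial likelihood contributes p^8(1−p)^8, so the posterior is Beta(2+8, 6.5+8) = Beta(10, 14.5).
For Beta(a, b) with a, b > 1 the mode is (a−1)/(a+b−2) = 9/22.5 ≈ 0.400.

p̂_MAP = 0.400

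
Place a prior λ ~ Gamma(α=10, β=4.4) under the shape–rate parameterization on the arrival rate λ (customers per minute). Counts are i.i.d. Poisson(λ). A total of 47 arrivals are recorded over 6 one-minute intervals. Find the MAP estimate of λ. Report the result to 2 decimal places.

λ̂_MAP = 5.38

Σxᵢ = 47, n = 6.
Posterior ∝ λ^9e^(−4.4λ) · λ^47e^(−6λ) = λ^56e^(−10.4λ), i.e. Gamma(shape=57, rate=10.4).
The mode of a Gamma(a, b) with a ≥ 1 (shape–rate) is (a−1)/b = 56/10.4 ≈ 5.38.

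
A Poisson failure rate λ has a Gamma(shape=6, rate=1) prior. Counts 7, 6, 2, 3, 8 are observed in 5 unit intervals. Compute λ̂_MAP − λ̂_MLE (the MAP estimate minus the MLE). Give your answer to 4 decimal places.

MAP − MLE = -0.0333

Σxᵢ = 26. Posterior is Gamma(32, 6); MAP = (32−1)/6 = 31/6 ≈ 5.16667.
MLE = x̄ = 26/5 ≈ 5.20000.
Difference = 31/6 − 26/5 = -1/30 ≈ -0.0333.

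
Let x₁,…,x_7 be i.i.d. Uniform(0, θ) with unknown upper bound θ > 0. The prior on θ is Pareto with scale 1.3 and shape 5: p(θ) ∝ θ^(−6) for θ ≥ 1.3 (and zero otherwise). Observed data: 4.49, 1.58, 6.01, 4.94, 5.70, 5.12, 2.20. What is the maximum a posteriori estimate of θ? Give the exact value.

The Uniform(0, θ) likelihood is θ^(−n) for θ ≥ max(xᵢ), zero otherwise. Here max(xᵢ) = 6.01.
Posterior ∝ θ^(−6) · θ^(−7) = θ^(−13) on θ ≥ max(1.3, 6.01) = 6.01.
This density is strictly decreasing in θ, so the posterior mode lies at the lower boundary of the support.

θ̂_MAP = 6.01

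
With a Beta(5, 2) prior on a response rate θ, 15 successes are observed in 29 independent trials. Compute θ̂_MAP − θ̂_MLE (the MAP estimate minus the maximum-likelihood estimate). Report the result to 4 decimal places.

Posterior is Beta(20, 16); MAP = (20−1)/(36−2) = 19/34 ≈ 0.55882.
MLE ignores the prior: θ̂_MLE = k/n = 15/29 ≈ 0.51724.
Difference = 19/34 − 15/29 = 41/986 ≈ 0.0416.

MAP − MLE = 0.0416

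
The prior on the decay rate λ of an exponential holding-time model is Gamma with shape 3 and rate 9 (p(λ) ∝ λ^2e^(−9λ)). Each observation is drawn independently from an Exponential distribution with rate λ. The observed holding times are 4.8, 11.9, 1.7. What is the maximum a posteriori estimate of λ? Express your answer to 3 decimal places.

λ̂_MAP = 0.182

The Exponential(rate=λ) likelihood is ∝ λ^n e^(−λΣtᵢ). Here n = 3 and Σtᵢ = 4.8 + 11.9 + 1.7 = 18.4.
Posterior ∝ λ^2e^(−9λ) · λ^3e^(−18.4λ) = λ^5e^(−27.4λ), i.e. Gamma(6, 27.4).
Mode = (a−1)/b = 5/27.4 ≈ 0.182.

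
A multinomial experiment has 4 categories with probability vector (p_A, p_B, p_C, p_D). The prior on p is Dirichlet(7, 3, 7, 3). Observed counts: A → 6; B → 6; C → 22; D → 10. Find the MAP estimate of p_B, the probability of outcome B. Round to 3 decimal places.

MAP estimate of p_B = 0.133

The posterior is Dirichlet(αᵢ + nᵢ) = Dirichlet(13, 9, 29, 13).
For a Dirichlet(a₁,…,a_K) with all aᵢ > 1, the mode has j-th component (aⱼ − 1)/(Σaᵢ − K).
Here Σaᵢ = 64 and K = 4, so p_B = (9 − 1)/(64 − 4) = 8/60 ≈ 0.133.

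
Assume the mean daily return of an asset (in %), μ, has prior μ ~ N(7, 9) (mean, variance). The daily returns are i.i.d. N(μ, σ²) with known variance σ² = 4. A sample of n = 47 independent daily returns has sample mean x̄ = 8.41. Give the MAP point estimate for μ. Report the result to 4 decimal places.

μ̂_MAP = 8.3968

n = 47, x̄ = 8.41.
For a Normal prior and Normal likelihood with known variance, the posterior is Normal; its mode equals its mean, the precision-weighted average.
Prior precision 1/σ₀² = 1/9; data precision n/σ² = 47/4 = 11.75.
μ̂ = ((1/9)·7 + 11.75·8.41) / (1/9 + 11.75) = (358543/3600)/(427/36) = 358543/42700 ≈ 8.3968.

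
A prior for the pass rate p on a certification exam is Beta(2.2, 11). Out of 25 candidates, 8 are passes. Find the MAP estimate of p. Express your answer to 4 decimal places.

Prior: Beta(2.2, 11).
Data: 8 successes in 25 trials. The binomial likelihood contributes p^8(1−p)^17, so the posterior is Beta(2.2+8, 11+17) = Beta(10.2, 28).
For Beta(a, b) with a, b > 1 the mode is (a−1)/(a+b−2) = 9.2/36.2 ≈ 0.2541.

p̂_MAP = 0.2541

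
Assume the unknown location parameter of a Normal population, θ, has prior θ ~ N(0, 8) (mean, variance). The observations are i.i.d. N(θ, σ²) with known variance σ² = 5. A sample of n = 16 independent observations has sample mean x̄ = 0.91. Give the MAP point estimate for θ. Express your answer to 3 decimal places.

n = 16, x̄ = 0.91.
For a Normal prior and Normal likelihood with known variance, the posterior is Normal; its mode equals its mean, the precision-weighted average.
Prior precision 1/σ₀² = 1/8 = 0.125; data precision n/σ² = 16/5 = 3.2.
θ̂ = (0.125·0 + 3.2·0.91) / (0.125 + 3.2) = 2.912/3.325 = 416/475 ≈ 0.876.

θ̂_MAP = 0.876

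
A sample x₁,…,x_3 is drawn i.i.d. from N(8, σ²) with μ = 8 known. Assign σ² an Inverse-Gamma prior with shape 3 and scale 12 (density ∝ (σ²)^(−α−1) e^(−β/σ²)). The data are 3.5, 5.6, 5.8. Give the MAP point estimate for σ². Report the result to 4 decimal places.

Sum of squared deviations about the known mean: SS = (3.5−8)² + (5.6−8)² + (5.8−8)² = 30.85.
The Normal likelihood contributes (σ²)^(−n/2) exp(−SS/(2σ²)), so the posterior is Inverse-Gamma(α + n/2, β + SS/2) = Inverse-Gamma(4.5, 27.425).
The mode of Inverse-Gamma(a, b) is b/(a+1) = 27.425/5.5 ≈ 4.9864.

σ̂²_MAP = 4.9864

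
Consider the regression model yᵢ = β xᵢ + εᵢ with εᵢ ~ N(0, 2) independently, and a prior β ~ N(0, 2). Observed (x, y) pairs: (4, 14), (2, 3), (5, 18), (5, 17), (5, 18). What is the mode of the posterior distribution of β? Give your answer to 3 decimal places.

log p(β | y) = −Σ(yᵢ − βxᵢ)²/(2·2) − β²/(2·2) + const.
Setting the derivative to zero: Σxᵢ(yᵢ − βxᵢ)/2 − β/2 = 0, so β = Σxᵢyᵢ / (Σxᵢ² + σ²/τ²).
Σxᵢyᵢ = 4·14 + 2·3 + 5·18 + 5·17 + 5·18 = 327; Σxᵢ² = 95; σ²/τ² = 1.
β̂_MAP = 327 / (95 + 1) = 327/96 ≈ 3.406.

β̂_MAP = 3.406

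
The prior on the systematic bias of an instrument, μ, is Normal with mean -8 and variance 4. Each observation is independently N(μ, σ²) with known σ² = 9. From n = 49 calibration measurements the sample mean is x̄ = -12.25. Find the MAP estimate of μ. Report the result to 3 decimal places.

μ̂_MAP = -12.063

n = 49, x̄ = -12.25.
For a Normal prior and Normal likelihood with known variance, the posterior is Normal; its mode equals its mean, the precision-weighted average.
Prior precision 1/σ₀² = 1/4 = 0.25; data precision n/σ² = 49/9.
μ̂ = (0.25·(-8) + (49/9)·(-12.25)) / (0.25 + 49/9) = (-2473/36)/(205/36) = -2473/205 ≈ -12.063.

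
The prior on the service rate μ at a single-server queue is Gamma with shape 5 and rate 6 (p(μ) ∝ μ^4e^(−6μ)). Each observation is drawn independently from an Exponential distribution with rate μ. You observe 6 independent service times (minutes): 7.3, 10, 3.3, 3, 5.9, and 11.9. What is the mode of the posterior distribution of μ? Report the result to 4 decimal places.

μ̂_MAP = 0.2110

The Exponential(rate=μ) likelihood is ∝ μ^n e^(−μΣtᵢ). Here n = 6 and Σtᵢ = 7.3 + 10 + 3.3 + 3 + 5.9 + 11.9 = 41.4.
Posterior ∝ μ^4e^(−6μ) · μ^6e^(−41.4μ) = μ^10e^(−47.4μ), i.e. Gamma(11, 47.4).
Mode = (a−1)/b = 10/47.4 ≈ 0.2110.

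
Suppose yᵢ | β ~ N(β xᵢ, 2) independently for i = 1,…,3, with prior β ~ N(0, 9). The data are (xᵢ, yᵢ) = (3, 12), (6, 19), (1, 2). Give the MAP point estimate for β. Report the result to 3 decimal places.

log p(β | y) = −Σ(yᵢ − βxᵢ)²/(2·2) − β²/(2·9) + const.
Setting the derivative to zero: Σxᵢ(yᵢ − βxᵢ)/2 − β/9 = 0, so β = Σxᵢyᵢ / (Σxᵢ² + σ²/τ²).
Σxᵢyᵢ = 3·12 + 6·19 + 1·2 = 152; Σxᵢ² = 46; σ²/τ² = 2/9.
β̂_MAP = 152 / (46 + 2/9) = 152/(416/9) = 171/52 ≈ 3.288.

β̂_MAP = 3.288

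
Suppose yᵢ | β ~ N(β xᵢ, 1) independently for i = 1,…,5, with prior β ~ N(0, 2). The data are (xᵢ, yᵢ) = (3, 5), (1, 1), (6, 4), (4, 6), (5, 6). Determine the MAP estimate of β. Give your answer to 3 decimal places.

log p(β | y) = −Σ(yᵢ − βxᵢ)²/(2·1) − β²/(2·2) + const.
Setting the derivative to zero: Σxᵢ(yᵢ − βxᵢ)/1 − β/2 = 0, so β = Σxᵢyᵢ / (Σxᵢ² + σ²/τ²).
Σxᵢyᵢ = 3·5 + 1·1 + 6·4 + 4·6 + 5·6 = 94; Σxᵢ² = 87; σ²/τ² = 0.5.
β̂_MAP = 94 / (87 + 0.5) = 94/87.5 ≈ 1.074.

β̂_MAP = 1.074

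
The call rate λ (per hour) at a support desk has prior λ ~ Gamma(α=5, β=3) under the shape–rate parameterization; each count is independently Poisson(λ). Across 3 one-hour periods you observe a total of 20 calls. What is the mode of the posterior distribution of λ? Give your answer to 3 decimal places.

λ̂_MAP = 4.000

Σxᵢ = 20, n = 3.
Posterior ∝ λ^4e^(−3λ) · λ^20e^(−3λ) = λ^24e^(−6λ), i.e. Gamma(shape=25, rate=6).
The mode of a Gamma(a, b) with a ≥ 1 (shape–rate) is (a−1)/b = 24/6 ≈ 4.000.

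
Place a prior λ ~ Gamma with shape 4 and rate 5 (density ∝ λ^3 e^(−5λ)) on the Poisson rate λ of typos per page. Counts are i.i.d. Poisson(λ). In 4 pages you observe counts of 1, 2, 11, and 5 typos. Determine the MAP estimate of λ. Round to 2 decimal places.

λ̂_MAP = 2.44

Σxᵢ = 1+2+11+5 = 19, with n = 4.
Posterior ∝ λ^3e^(−5λ) · λ^19e^(−4λ) = λ^22e^(−9λ), i.e. Gamma(shape=23, rate=9).
The mode of a Gamma(a, b) with a ≥ 1 (shape–rate) is (a−1)/b = 22/9 ≈ 2.44.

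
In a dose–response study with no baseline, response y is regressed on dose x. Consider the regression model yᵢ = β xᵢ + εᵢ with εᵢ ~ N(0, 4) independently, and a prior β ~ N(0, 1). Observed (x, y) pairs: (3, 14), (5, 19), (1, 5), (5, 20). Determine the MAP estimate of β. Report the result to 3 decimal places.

log p(β | y) = −Σ(yᵢ − βxᵢ)²/(2·4) − β²/(2·1) + const.
Setting the derivative to zero: Σxᵢ(yᵢ − βxᵢ)/4 − β/1 = 0, so β = Σxᵢyᵢ / (Σxᵢ² + σ²/τ²).
Σxᵢyᵢ = 3·14 + 5·19 + 1·5 + 5·20 = 242; Σxᵢ² = 60; σ²/τ² = 4.
β̂_MAP = 242 / (60 + 4) = 242/64 ≈ 3.781.

β̂_MAP = 3.781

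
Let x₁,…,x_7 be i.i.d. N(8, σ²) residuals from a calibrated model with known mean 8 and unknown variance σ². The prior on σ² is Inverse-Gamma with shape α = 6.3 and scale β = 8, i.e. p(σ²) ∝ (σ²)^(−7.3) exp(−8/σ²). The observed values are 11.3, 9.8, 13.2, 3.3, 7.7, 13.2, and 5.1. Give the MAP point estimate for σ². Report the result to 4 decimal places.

σ̂²_MAP = 5.3148

Sum of squared deviations about the known mean: SS = (11.3−8)² + (9.8−8)² + (13.2−8)² + (3.3−8)² + (7.7−8)² + (13.2−8)² + (5.1−8)² = 98.8.
The Normal likelihood contributes (σ²)^(−n/2) exp(−SS/(2σ²)), so the posterior is Inverse-Gamma(α + n/2, β + SS/2) = Inverse-Gamma(9.8, 57.4).
The mode of Inverse-Gamma(a, b) is b/(a+1) = 57.4/10.8 ≈ 5.3148.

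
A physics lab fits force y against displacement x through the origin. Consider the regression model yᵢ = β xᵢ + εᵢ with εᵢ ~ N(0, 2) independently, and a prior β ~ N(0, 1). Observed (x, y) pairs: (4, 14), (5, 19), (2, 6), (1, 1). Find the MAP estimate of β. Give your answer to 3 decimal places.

β̂_MAP = 3.417

log p(β | y) = −Σ(yᵢ − βxᵢ)²/(2·2) − β²/(2·1) + const.
Setting the derivative to zero: Σxᵢ(yᵢ − βxᵢ)/2 − β/1 = 0, so β = Σxᵢyᵢ / (Σxᵢ² + σ²/τ²).
Σxᵢyᵢ = 4·14 + 5·19 + 2·6 + 1·1 = 164; Σxᵢ² = 46; σ²/τ² = 2.
β̂_MAP = 164 / (46 + 2) = 164/48 ≈ 3.417.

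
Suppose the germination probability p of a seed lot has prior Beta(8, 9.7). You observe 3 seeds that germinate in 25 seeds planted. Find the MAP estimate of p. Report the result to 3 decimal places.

Prior: Beta(8, 9.7).
Data: 3 successes in 25 trials. The binomial likelihood contributes p^3(1−p)^22, so the posterior is Beta(8+3, 9.7+22) = Beta(11, 31.7).
For Beta(a, b) with a, b > 1 the mode is (a−1)/(a+b−2) = 10/40.7 ≈ 0.246.

p̂_MAP = 0.246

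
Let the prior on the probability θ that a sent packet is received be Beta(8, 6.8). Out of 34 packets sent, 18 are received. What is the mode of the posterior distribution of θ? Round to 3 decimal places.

Prior: Beta(8, 6.8).
Data: 18 successes in 34 trials. The binomial likelihood contributes θ^18(1−θ)^16, so the posterior is Beta(8+18, 6.8+16) = Beta(26, 22.8).
For Beta(a, b) with a, b > 1 the mode is (a−1)/(a+b−2) = 25/46.8 ≈ 0.534.

θ̂_MAP = 0.534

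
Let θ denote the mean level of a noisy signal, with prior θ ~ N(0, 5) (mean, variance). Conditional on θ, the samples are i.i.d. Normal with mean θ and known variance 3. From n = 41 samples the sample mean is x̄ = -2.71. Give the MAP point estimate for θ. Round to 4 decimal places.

n = 41, x̄ = -2.71.
For a Normal prior and Normal likelihood with known variance, the posterior is Normal; its mode equals its mean, the precision-weighted average.
Prior precision 1/σ₀² = 1/5 = 0.2; data precision n/σ² = 41/3.
θ̂ = (0.2·0 + (41/3)·(-2.71)) / (0.2 + 41/3) = (-11111/300)/(208/15) = -11111/4160 ≈ -2.6709.

θ̂_MAP = -2.6709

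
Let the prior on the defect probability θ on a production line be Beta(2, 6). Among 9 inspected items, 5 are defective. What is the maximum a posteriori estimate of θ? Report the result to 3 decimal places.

θ̂_MAP = 0.400

Prior: Beta(2, 6).
Data: 5 successes in 9 trials. The binomial likelihood contributes θ^5(1−θ)^4, so the posterior is Beta(2+5, 6+4) = Beta(7, 10).
For Beta(a, b) with a, b > 1 the mode is (a−1)/(a+b−2) = 6/15 ≈ 0.400.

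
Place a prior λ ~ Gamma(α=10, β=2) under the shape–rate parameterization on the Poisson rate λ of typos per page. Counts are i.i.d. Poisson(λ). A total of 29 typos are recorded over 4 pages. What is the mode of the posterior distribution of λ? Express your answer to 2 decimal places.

λ̂_MAP = 6.33

Σxᵢ = 29, n = 4.
Posterior ∝ λ^9e^(−2λ) · λ^29e^(−4λ) = λ^38e^(−6λ), i.e. Gamma(shape=39, rate=6).
The mode of a Gamma(a, b) with a ≥ 1 (shape–rate) is (a−1)/b = 38/6 ≈ 6.33.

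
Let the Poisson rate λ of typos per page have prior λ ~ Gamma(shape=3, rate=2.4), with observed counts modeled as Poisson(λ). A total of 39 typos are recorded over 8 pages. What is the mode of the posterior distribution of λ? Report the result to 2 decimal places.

λ̂_MAP = 3.94

Σxᵢ = 39, n = 8.
Posterior ∝ λ^2e^(−2.4λ) · λ^39e^(−8λ) = λ^41e^(−10.4λ), i.e. Gamma(shape=42, rate=10.4).
The mode of a Gamma(a, b) with a ≥ 1 (shape–rate) is (a−1)/b = 41/10.4 ≈ 3.94.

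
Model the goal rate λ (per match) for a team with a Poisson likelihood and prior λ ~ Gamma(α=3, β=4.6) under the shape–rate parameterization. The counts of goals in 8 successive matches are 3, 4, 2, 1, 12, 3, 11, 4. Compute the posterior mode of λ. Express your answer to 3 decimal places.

Σxᵢ = 3+4+2+1+12+3+11+4 = 40, with n = 8.
Posterior ∝ λ^2e^(−4.6λ) · λ^40e^(−8λ) = λ^42e^(−12.6λ), i.e. Gamma(shape=43, rate=12.6).
The mode of a Gamma(a, b) with a ≥ 1 (shape–rate) is (a−1)/b = 42/12.6 ≈ 3.333.

λ̂_MAP = 3.333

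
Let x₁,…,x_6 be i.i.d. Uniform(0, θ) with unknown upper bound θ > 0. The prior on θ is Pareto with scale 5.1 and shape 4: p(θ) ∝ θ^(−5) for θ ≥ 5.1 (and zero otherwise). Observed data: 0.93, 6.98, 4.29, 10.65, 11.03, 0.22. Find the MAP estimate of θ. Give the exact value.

θ̂_MAP = 11.03

The Uniform(0, θ) likelihood is θ^(−n) for θ ≥ max(xᵢ), zero otherwise. Here max(xᵢ) = 11.03.
Posterior ∝ θ^(−5) · θ^(−6) = θ^(−11) on θ ≥ max(5.1, 11.03) = 11.03.
This density is strictly decreasing in θ, so the posterior mode lies at the lower boundary of the support.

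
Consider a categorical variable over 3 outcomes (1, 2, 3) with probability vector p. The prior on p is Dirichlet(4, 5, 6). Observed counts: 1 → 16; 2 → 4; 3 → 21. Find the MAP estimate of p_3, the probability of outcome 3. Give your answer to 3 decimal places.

MAP estimate: 0.491

The posterior is Dirichlet(αᵢ + nᵢ) = Dirichlet(20, 9, 27).
For a Dirichlet(a₁,…,a_K) with all aᵢ > 1, the mode has j-th component (aⱼ − 1)/(Σaᵢ − K).
Here Σaᵢ = 56 and K = 3, so p_3 = (27 − 1)/(56 − 3) = 26/53 ≈ 0.491.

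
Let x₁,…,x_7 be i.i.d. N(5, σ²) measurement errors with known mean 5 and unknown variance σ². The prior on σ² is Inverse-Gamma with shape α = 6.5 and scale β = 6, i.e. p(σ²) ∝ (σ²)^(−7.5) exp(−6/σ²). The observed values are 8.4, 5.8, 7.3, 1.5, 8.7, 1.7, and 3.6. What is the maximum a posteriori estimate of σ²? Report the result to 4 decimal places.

σ̂²_MAP = 3.1036

Sum of squared deviations about the known mean: SS = (8.4−5)² + (5.8−5)² + (7.3−5)² + (1.5−5)² + (8.7−5)² + (1.7−5)² + (3.6−5)² = 56.28.
The Normal likelihood contributes (σ²)^(−n/2) exp(−SS/(2σ²)), so the posterior is Inverse-Gamma(α + n/2, β + SS/2) = Inverse-Gamma(10, 34.14).
The mode of Inverse-Gamma(a, b) is b/(a+1) = 34.14/11 ≈ 3.1036.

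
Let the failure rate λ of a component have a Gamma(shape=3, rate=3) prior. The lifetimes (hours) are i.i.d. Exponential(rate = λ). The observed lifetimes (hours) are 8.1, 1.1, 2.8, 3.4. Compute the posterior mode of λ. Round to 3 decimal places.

λ̂_MAP = 0.326

The Exponential(rate=λ) likelihood is ∝ λ^n e^(−λΣtᵢ). Here n = 4 and Σtᵢ = 8.1 + 1.1 + 2.8 + 3.4 = 15.4.
Posterior ∝ λ^2e^(−3λ) · λ^4e^(−15.4λ) = λ^6e^(−18.4λ), i.e. Gamma(7, 18.4).
Mode = (a−1)/b = 6/18.4 ≈ 0.326.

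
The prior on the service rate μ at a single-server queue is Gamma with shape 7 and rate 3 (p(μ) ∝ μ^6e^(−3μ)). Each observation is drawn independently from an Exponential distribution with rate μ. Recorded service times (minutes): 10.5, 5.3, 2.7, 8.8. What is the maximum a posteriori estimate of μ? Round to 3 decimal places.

μ̂_MAP = 0.330

The Exponential(rate=μ) likelihood is ∝ μ^n e^(−μΣtᵢ). Here n = 4 and Σtᵢ = 10.5 + 5.3 + 2.7 + 8.8 = 27.3.
Posterior ∝ μ^6e^(−3μ) · μ^4e^(−27.3μ) = μ^10e^(−30.3μ), i.e. Gamma(11, 30.3).
Mode = (a−1)/b = 10/30.3 ≈ 0.330.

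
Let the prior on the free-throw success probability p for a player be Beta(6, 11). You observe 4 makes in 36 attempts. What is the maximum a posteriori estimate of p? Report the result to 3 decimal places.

p̂_MAP = 0.176

Prior: Beta(6, 11).
Data: 4 successes in 36 trials. The binomial likelihood contributes p^4(1−p)^32, so the posterior is Beta(6+4, 11+32) = Beta(10, 43).
For Beta(a, b) with a, b > 1 the mode is (a−1)/(a+b−2) = 9/51 ≈ 0.176.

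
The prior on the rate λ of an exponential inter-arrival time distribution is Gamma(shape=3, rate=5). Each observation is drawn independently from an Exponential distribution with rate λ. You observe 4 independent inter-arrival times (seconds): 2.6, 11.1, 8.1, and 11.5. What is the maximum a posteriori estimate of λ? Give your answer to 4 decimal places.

The Exponential(rate=λ) likelihood is ∝ λ^n e^(−λΣtᵢ). Here n = 4 and Σtᵢ = 2.6 + 11.1 + 8.1 + 11.5 = 33.3.
Posterior ∝ λ^2e^(−5λ) · λ^4e^(−33.3λ) = λ^6e^(−38.3λ), i.e. Gamma(7, 38.3).
Mode = (a−1)/b = 6/38.3 ≈ 0.1567.

λ̂_MAP = 0.1567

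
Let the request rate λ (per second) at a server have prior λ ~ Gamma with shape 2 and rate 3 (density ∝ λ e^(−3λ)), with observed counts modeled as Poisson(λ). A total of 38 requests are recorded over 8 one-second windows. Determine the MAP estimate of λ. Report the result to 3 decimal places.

Σxᵢ = 38, n = 8.
Posterior ∝ λe^(−3λ) · λ^38e^(−8λ) = λ^39e^(−11λ), i.e. Gamma(shape=40, rate=11).
The mode of a Gamma(a, b) with a ≥ 1 (shape–rate) is (a−1)/b = 39/11 ≈ 3.545.

λ̂_MAP = 3.545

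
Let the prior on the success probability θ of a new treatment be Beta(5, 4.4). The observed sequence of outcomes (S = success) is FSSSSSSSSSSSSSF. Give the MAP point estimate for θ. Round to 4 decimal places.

Prior: Beta(5, 4.4).
Data: 13 successes in 15 trials (from the sequence). The binomial likelihood contributes θ^13(1−θ)^2, so the posterior is Beta(5+13, 4.4+2) = Beta(18, 6.4).
For Beta(a, b) with a, b > 1 the mode is (a−1)/(a+b−2) = 17/22.4 ≈ 0.7589.

θ̂_MAP = 0.7589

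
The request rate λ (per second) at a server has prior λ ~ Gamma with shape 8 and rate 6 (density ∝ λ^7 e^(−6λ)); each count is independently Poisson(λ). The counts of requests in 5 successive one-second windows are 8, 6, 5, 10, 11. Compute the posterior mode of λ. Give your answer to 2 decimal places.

λ̂_MAP = 4.27

Σxᵢ = 8+6+5+10+11 = 40, with n = 5.
Posterior ∝ λ^7e^(−6λ) · λ^40e^(−5λ) = λ^47e^(−11λ), i.e. Gamma(shape=48, rate=11).
The mode of a Gamma(a, b) with a ≥ 1 (shape–rate) is (a−1)/b = 47/11 ≈ 4.27.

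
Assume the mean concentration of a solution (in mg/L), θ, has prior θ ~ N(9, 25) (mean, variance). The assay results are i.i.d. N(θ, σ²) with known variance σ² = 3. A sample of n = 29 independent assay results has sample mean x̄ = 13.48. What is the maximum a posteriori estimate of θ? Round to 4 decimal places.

n = 29, x̄ = 13.48.
For a Normal prior and Normal likelihood with known variance, the posterior is Normal; its mode equals its mean, the precision-weighted average.
Prior precision 1/σ₀² = 1/25 = 0.04; data precision n/σ² = 29/3.
θ̂ = (0.04·9 + (29/3)·13.48) / (0.04 + 29/3) = (392/3)/(728/75) = 175/13 ≈ 13.4615.

θ̂_MAP = 13.4615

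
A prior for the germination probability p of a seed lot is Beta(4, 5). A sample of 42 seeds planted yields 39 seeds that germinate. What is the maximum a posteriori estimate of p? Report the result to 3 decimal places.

Prior: Beta(4, 5).
Data: 39 successes in 42 trials. The binomial likelihood contributes p^39(1−p)^3, so the posterior is Beta(4+39, 5+3) = Beta(43, 8).
For Beta(a, b) with a, b > 1 the mode is (a−1)/(a+b−2) = 42/49 ≈ 0.857.

p̂_MAP = 0.857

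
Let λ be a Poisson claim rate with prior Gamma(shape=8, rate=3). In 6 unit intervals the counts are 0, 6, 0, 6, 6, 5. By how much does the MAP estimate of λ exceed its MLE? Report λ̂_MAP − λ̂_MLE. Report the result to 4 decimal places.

Σxᵢ = 23. Posterior is Gamma(31, 9); MAP = (31−1)/9 = 30/9 ≈ 3.33333.
MLE = x̄ = 23/6 ≈ 3.83333.
Difference = 30/9 − 23/6 = -1/2 ≈ -0.5000.

MAP − MLE = -0.5000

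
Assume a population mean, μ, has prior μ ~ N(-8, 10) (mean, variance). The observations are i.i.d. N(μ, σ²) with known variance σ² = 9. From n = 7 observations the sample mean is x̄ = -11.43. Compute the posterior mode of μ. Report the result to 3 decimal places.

μ̂_MAP = -11.039

n = 7, x̄ = -11.43.
For a Normal prior and Normal likelihood with known variance, the posterior is Normal; its mode equals its mean, the precision-weighted average.
Prior precision 1/σ₀² = 1/10 = 0.1; data precision n/σ² = 7/9.
μ̂ = (0.1·(-8) + (7/9)·(-11.43)) / (0.1 + 7/9) = (-9.69)/(79/90) = -8721/790 ≈ -11.039.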